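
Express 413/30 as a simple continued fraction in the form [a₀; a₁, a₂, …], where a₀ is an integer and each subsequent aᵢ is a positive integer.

413 = 13·30 + 23, so a_0 = 13
30 = 1·23 + 7, so a_1 = 1
23 = 3·7 + 2, so a_2 = 3
7 = 3·2 + 1, so a_3 = 3
2 = 2·1 + 0, so a_4 = 2

[13; 1, 3, 3, 2]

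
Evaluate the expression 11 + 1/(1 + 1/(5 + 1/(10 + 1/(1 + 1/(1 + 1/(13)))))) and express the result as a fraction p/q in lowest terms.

Collapse the nested fraction from the inside out:
Start with 13.
1 + 1/(13/1) = 1 + 1/13 = 14/13
1 + 1/(14/13) = 1 + 13/14 = 27/14
10 + 1/(27/14) = 10 + 14/27 = 284/27
5 + 1/(284/27) = 5 + 27/284 = 1447/284
1 + 1/(1447/284) = 1 + 284/1447 = 1731/1447
11 + 1/(1731/1447) = 11 + 1447/1731 = 20488/1731

20488/1731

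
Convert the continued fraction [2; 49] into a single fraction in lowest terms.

99/49

Start with 49.
2 + 1/(49/1) = 2 + 1/49 = 99/49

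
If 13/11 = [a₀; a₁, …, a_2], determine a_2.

13 ÷ 11 → quotient 1, remainder 2
11 ÷ 2 → quotient 5, remainder 1
2 ÷ 1 → quotient 2, remainder 0

2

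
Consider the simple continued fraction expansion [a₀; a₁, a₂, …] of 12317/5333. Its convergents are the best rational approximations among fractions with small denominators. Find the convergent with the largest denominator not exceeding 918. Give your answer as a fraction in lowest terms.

940/407

List convergents until the denominator exceeds the bound:
a_0 = 2: 2/1  (≤ bound)
a_1 = 3: 7/3  (≤ bound)
a_2 = 4: 30/13  (≤ bound)
a_3 = 2: 67/29  (≤ bound)
a_4 = 1: 97/42  (≤ bound)
a_5 = 9: 940/407  (≤ bound)
a_6 = 13: 12317/5333  (> 918, stop)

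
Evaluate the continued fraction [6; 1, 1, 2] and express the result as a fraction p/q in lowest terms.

33/5

Use the convergent recurrence hₖ = aₖ·hₖ₋₁ + hₖ₋₂ (and likewise for the denominators kₖ):
a_0 = 6: 6/1
a_1 = 1: 7/1
a_2 = 1: 13/2
a_3 = 2: 33/5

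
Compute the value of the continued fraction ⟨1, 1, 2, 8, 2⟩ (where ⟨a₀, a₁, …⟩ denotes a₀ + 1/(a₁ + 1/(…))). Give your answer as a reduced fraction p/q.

89/53

Compute successive convergents:
a_0 = 1: 1/1
a_1 = 1: 2/1
a_2 = 2: 5/3
a_3 = 8: 42/25
a_4 = 2: 89/53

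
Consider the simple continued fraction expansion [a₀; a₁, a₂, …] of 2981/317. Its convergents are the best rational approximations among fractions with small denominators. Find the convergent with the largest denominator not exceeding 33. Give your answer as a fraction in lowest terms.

47/5

a_0 = 9: 9/1  (≤ bound)
a_1 = 2: 19/2  (≤ bound)
a_2 = 2: 47/5  (≤ bound)
a_3 = 10: 489/52  (> 33, stop)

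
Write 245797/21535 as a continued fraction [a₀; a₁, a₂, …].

[11; 2, 2, 2, 2, 26, 9, 3]

245797 = 11·21535 + 8912, so a_0 = 11
21535 = 2·8912 + 3711, so a_1 = 2
8912 = 2·3711 + 1490, so a_2 = 2
3711 = 2·1490 + 731, so a_3 = 2
1490 = 2·731 + 28, so a_4 = 2
731 = 26·28 + 3, so a_5 = 26
28 = 9·3 + 1, so a_6 = 9
3 = 3·1 + 0, so a_7 = 3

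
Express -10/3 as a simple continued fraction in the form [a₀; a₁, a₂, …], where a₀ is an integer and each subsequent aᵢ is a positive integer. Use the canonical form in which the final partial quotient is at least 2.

-10 = -4·3 + 2, so a_0 = -4
3 = 1·2 + 1, so a_1 = 1
2 = 2·1 + 0, so a_2 = 2

[-4; 1, 2]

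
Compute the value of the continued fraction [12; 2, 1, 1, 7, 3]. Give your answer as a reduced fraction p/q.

a_0 = 12: 12/1
a_1 = 2: 25/2
a_2 = 1: 37/3
a_3 = 1: 62/5
a_4 = 7: 471/38
a_5 = 3: 1475/119

1475/119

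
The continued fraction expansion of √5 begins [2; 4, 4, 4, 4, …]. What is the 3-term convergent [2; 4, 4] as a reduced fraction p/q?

a_0 = 2: 2/1
a_1 = 4: 9/4
a_2 = 4: 38/17

38/17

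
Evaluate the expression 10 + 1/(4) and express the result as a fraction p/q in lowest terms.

41/4

Build up convergents one term at a time:
a_0 = 10: 10/1
a_1 = 4: 41/4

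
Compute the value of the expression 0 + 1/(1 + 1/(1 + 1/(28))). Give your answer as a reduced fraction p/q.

Build up convergents one term at a time:
a_0 = 0: 0/1
a_1 = 1: 1/1
a_2 = 1: 1/2
a_3 = 28: 29/57

29/57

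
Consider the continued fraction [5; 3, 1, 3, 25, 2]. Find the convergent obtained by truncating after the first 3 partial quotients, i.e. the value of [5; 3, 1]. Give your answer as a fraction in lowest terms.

21/4

Start with 1.
3 + 1/(1/1) = 3 + 1/1 = 4/1
5 + 1/(4/1) = 5 + 1/4 = 21/4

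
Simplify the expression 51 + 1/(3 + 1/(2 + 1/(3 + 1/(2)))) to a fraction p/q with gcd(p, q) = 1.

Start with 2.
3 + 1/(2/1) = 3 + 1/2 = 7/2
2 + 1/(7/2) = 2 + 2/7 = 16/7
3 + 1/(16/7) = 3 + 7/16 = 55/16
51 + 1/(55/16) = 51 + 16/55 = 2821/55

2821/55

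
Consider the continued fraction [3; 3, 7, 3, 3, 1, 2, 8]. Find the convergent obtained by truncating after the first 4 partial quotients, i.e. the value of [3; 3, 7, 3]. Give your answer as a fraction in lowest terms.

a_0 = 3: 3/1
a_1 = 3: 10/3
a_2 = 7: 73/22
a_3 = 3: 229/69

229/69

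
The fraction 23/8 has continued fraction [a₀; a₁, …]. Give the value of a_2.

7

Repeatedly divide and take the remainder:
23 = 2·8 + 7, so a_0 = 2
8 = 1·7 + 1, so a_1 = 1
7 = 7·1 + 0, so a_2 = 7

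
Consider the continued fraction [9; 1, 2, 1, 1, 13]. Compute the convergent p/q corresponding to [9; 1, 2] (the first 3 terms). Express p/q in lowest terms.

29/3

a_0 = 9: 9/1
a_1 = 1: 10/1
a_2 = 2: 29/3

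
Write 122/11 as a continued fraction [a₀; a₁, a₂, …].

⌊122/11⌋ = 11, remainder 1
⌊11/1⌋ = 11, remainder 0

[11; 11]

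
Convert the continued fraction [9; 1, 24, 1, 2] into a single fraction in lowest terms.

Build up convergents one term at a time:
a_0 = 9: 9/1
a_1 = 1: 10/1
a_2 = 24: 249/25
a_3 = 1: 259/26
a_4 = 2: 767/77

767/77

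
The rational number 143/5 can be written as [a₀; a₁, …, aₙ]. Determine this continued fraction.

[28; 1, 1, 2]

⌊143/5⌋ = 28, remainder 3
⌊5/3⌋ = 1, remainder 2
⌊3/2⌋ = 1, remainder 1
⌊2/1⌋ = 2, remainder 0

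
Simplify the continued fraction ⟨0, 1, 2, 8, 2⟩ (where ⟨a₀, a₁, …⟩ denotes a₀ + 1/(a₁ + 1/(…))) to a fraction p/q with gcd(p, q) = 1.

Start with 2.
8 + 1/(2/1) = 8 + 1/2 = 17/2
2 + 1/(17/2) = 2 + 2/17 = 36/17
1 + 1/(36/17) = 1 + 17/36 = 53/36
0 + 1/(53/36) = 0 + 36/53 = 36/53

36/53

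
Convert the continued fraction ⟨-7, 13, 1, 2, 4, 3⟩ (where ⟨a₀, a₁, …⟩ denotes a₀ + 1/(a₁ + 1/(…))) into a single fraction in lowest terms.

Starting at the tail and folding back:
Start with 3.
4 + 1/(3/1) = 4 + 1/3 = 13/3
2 + 1/(13/3) = 2 + 3/13 = 29/13
1 + 1/(29/13) = 1 + 13/29 = 42/29
13 + 1/(42/29) = 13 + 29/42 = 575/42
-7 + 1/(575/42) = -7 + 42/575 = -3983/575

-3983/575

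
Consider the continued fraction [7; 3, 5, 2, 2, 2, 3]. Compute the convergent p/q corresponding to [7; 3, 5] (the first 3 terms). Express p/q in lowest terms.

117/16

Start with 5.
3 + 1/(5/1) = 3 + 1/5 = 16/5
7 + 1/(16/5) = 7 + 5/16 = 117/16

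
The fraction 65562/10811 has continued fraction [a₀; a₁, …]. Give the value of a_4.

⌊65562/10811⌋ = 6, remainder 696
⌊10811/696⌋ = 15, remainder 371
⌊696/371⌋ = 1, remainder 325
⌊371/325⌋ = 1, remainder 46
⌊325/46⌋ = 7, remainder 3

7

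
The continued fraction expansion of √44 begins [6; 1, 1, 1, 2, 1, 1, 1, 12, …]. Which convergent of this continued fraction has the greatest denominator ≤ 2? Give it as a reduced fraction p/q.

13/2

List convergents until the denominator exceeds the bound:
a_0 = 6: 6/1  (≤ bound)
a_1 = 1: 7/1  (≤ bound)
a_2 = 1: 13/2  (≤ bound)
a_3 = 1: 20/3  (> 2, stop)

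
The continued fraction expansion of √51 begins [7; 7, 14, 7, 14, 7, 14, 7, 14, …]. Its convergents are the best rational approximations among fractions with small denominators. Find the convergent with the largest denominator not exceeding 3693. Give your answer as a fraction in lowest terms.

a_0 = 7: 7/1  (≤ bound)
a_1 = 7: 50/7  (≤ bound)
a_2 = 14: 707/99  (≤ bound)
a_3 = 7: 4999/700  (≤ bound)
a_4 = 14: 70693/9899  (> 3693, stop)

4999/700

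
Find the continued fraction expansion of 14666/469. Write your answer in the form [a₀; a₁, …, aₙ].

[31; 3, 1, 2, 3, 1, 9]

14666 ÷ 469 → quotient 31, remainder 127
469 ÷ 127 → quotient 3, remainder 88
127 ÷ 88 → quotient 1, remainder 39
88 ÷ 39 → quotient 2, remainder 10
39 ÷ 10 → quotient 3, remainder 9
10 ÷ 9 → quotient 1, remainder 1
9 ÷ 1 → quotient 9, remainder 0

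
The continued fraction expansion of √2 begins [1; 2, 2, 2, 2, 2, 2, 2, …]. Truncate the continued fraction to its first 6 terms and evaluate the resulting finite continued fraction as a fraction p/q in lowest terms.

Work from the innermost term outward:
Start with 2.
2 + 1/(2/1) = 2 + 1/2 = 5/2
2 + 1/(5/2) = 2 + 2/5 = 12/5
2 + 1/(12/5) = 2 + 5/12 = 29/12
2 + 1/(29/12) = 2 + 12/29 = 70/29
1 + 1/(70/29) = 1 + 29/70 = 99/70

99/70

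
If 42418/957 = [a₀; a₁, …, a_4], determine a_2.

⌊42418/957⌋ = 44, remainder 310
⌊957/310⌋ = 3, remainder 27
⌊310/27⌋ = 11, remainder 13

11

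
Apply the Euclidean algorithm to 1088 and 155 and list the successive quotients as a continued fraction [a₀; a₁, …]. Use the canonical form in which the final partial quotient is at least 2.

[7; 51, 1, 2]

Repeatedly divide and take the remainder:
1088 ÷ 155 → quotient 7, remainder 3
155 ÷ 3 → quotient 51, remainder 2
3 ÷ 2 → quotient 1, remainder 1
2 ÷ 1 → quotient 2, remainder 0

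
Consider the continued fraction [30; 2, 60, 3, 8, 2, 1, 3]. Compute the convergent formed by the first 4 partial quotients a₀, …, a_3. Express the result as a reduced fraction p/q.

11131/365

Start with 3.
60 + 1/(3/1) = 60 + 1/3 = 181/3
2 + 1/(181/3) = 2 + 3/181 = 365/181
30 + 1/(365/181) = 30 + 181/365 = 11131/365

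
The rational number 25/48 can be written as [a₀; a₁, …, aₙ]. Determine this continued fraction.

Run the Euclidean algorithm, recording each quotient:
25 ÷ 48 → quotient 0, remainder 25
48 ÷ 25 → quotient 1, remainder 23
25 ÷ 23 → quotient 1, remainder 2
23 ÷ 2 → quotient 11, remainder 1
2 ÷ 1 → quotient 2, remainder 0

[0; 1, 1, 11, 2]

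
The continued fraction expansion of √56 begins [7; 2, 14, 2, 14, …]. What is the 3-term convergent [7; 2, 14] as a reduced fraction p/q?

Start with 14.
2 + 1/(14/1) = 2 + 1/14 = 29/14
7 + 1/(29/14) = 7 + 14/29 = 217/29

217/29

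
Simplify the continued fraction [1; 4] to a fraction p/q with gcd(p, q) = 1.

Build up convergents one term at a time:
a_0 = 1: 1/1
a_1 = 4: 5/4

5/4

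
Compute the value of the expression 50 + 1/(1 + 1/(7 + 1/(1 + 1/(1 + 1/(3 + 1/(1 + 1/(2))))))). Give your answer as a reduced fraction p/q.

10889/214

a_0 = 50: 50/1
a_1 = 1: 51/1
a_2 = 7: 407/8
a_3 = 1: 458/9
a_4 = 1: 865/17
a_5 = 3: 3053/60
a_6 = 1: 3918/77
a_7 = 2: 10889/214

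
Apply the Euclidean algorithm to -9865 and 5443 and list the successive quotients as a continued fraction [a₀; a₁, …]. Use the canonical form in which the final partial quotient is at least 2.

[-2; 5, 3, 48, 3, 2]

-9865 = -2·5443 + 1021, so a_0 = -2
5443 = 5·1021 + 338, so a_1 = 5
1021 = 3·338 + 7, so a_2 = 3
338 = 48·7 + 2, so a_3 = 48
7 = 3·2 + 1, so a_4 = 3
2 = 2·1 + 0, so a_5 = 2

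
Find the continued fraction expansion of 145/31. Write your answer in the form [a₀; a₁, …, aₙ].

[4; 1, 2, 10]

Run the Euclidean algorithm, recording each quotient:
145 = 4·31 + 21, so a_0 = 4
31 = 1·21 + 10, so a_1 = 1
21 = 2·10 + 1, so a_2 = 2
10 = 10·1 + 0, so a_3 = 10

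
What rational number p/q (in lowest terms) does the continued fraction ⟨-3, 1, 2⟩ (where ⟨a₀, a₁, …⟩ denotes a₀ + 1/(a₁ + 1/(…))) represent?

Work from the innermost term outward:
Start with 2.
1 + 1/(2/1) = 1 + 1/2 = 3/2
-3 + 1/(3/2) = -3 + 2/3 = -7/3

-7/3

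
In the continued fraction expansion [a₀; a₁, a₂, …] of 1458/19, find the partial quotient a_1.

1

1458 = 76·19 + 14, so a_0 = 76
19 = 1·14 + 5, so a_1 = 1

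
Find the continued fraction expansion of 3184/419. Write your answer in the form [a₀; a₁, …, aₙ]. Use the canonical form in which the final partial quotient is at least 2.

[7; 1, 1, 2, 41, 2]

⌊3184/419⌋ = 7, remainder 251
⌊419/251⌋ = 1, remainder 168
⌊251/168⌋ = 1, remainder 83
⌊168/83⌋ = 2, remainder 2
⌊83/2⌋ = 41, remainder 1
⌊2/1⌋ = 2, remainder 0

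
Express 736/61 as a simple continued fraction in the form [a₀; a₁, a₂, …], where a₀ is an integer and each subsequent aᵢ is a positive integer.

Repeatedly divide and take the remainder:
⌊736/61⌋ = 12, remainder 4
⌊61/4⌋ = 15, remainder 1
⌊4/1⌋ = 4, remainder 0

[12; 15, 4]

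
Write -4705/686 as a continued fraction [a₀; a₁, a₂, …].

-4705 = -7·686 + 97, so a_0 = -7
686 = 7·97 + 7, so a_1 = 7
97 = 13·7 + 6, so a_2 = 13
7 = 1·6 + 1, so a_3 = 1
6 = 6·1 + 0, so a_4 = 6

[-7; 7, 13, 1, 6]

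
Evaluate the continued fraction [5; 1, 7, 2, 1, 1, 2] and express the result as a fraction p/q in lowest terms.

Start with 2.
1 + 1/(2/1) = 1 + 1/2 = 3/2
1 + 1/(3/2) = 1 + 2/3 = 5/3
2 + 1/(5/3) = 2 + 3/5 = 13/5
7 + 1/(13/5) = 7 + 5/13 = 96/13
1 + 1/(96/13) = 1 + 13/96 = 109/96
5 + 1/(109/96) = 5 + 96/109 = 641/109

641/109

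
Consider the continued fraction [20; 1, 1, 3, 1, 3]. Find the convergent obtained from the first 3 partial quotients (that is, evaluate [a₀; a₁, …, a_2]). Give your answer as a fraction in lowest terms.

41/2

Use the convergent recurrence hₖ = aₖ·hₖ₋₁ + hₖ₋₂ (and likewise for the denominators kₖ):
a_0 = 20: 20/1
a_1 = 1: 21/1
a_2 = 1: 41/2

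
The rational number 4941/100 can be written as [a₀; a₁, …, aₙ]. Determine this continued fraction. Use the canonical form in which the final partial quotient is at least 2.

[49; 2, 2, 3, 1, 1, 2]

4941 = 49·100 + 41, so a_0 = 49
100 = 2·41 + 18, so a_1 = 2
41 = 2·18 + 5, so a_2 = 2
18 = 3·5 + 3, so a_3 = 3
5 = 1·3 + 2, so a_4 = 1
3 = 1·2 + 1, so a_5 = 1
2 = 2·1 + 0, so a_6 = 2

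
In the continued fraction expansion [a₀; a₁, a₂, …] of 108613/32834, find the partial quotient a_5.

1

Repeatedly divide and take the remainder:
⌊108613/32834⌋ = 3, remainder 10111
⌊32834/10111⌋ = 3, remainder 2501
⌊10111/2501⌋ = 4, remainder 107
⌊2501/107⌋ = 23, remainder 40
⌊107/40⌋ = 2, remainder 27
⌊40/27⌋ = 1, remainder 13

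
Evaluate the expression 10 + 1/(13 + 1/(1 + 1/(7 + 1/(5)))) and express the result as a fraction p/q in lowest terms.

a_0 = 10: 10/1
a_1 = 13: 131/13
a_2 = 1: 141/14
a_3 = 7: 1118/111
a_4 = 5: 5731/569

5731/569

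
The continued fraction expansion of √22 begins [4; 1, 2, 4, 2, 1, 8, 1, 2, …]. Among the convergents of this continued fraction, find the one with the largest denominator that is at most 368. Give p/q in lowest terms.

a_0 = 4: 4/1  (≤ bound)
a_1 = 1: 5/1  (≤ bound)
a_2 = 2: 14/3  (≤ bound)
a_3 = 4: 61/13  (≤ bound)
a_4 = 2: 136/29  (≤ bound)
a_5 = 1: 197/42  (≤ bound)
a_6 = 8: 1712/365  (≤ bound)
a_7 = 1: 1909/407  (> 368, stop)

1712/365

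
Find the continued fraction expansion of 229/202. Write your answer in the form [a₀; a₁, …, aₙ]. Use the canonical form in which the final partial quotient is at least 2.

Run the Euclidean algorithm, recording each quotient:
229 = 1·202 + 27, so a_0 = 1
202 = 7·27 + 13, so a_1 = 7
27 = 2·13 + 1, so a_2 = 2
13 = 13·1 + 0, so a_3 = 13

[1; 7, 2, 13]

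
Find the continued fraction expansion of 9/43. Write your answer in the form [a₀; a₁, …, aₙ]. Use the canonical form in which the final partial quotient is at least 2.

9 ÷ 43 → quotient 0, remainder 9
43 ÷ 9 → quotient 4, remainder 7
9 ÷ 7 → quotient 1, remainder 2
7 ÷ 2 → quotient 3, remainder 1
2 ÷ 1 → quotient 2, remainder 0

[0; 4, 1, 3, 2]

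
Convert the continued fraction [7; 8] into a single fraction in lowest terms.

Build up convergents one term at a time:
a_0 = 7: 7/1
a_1 = 8: 57/8

57/8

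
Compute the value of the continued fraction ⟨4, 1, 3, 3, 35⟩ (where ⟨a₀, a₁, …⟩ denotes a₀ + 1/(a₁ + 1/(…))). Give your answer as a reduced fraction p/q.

a_0 = 4: 4/1
a_1 = 1: 5/1
a_2 = 3: 19/4
a_3 = 3: 62/13
a_4 = 35: 2189/459

2189/459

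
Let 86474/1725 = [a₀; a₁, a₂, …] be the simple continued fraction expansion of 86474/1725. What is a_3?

86474 = 50·1725 + 224, so a_0 = 50
1725 = 7·224 + 157, so a_1 = 7
224 = 1·157 + 67, so a_2 = 1
157 = 2·67 + 23, so a_3 = 2

2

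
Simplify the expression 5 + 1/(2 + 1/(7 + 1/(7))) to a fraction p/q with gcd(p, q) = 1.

Collapse the nested fraction from the inside out:
Start with 7.
7 + 1/(7/1) = 7 + 1/7 = 50/7
2 + 1/(50/7) = 2 + 7/50 = 107/50
5 + 1/(107/50) = 5 + 50/107 = 585/107

585/107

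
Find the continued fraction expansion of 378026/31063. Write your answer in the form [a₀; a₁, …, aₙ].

378026 = 12·31063 + 5270, so a_0 = 12
31063 = 5·5270 + 4713, so a_1 = 5
5270 = 1·4713 + 557, so a_2 = 1
4713 = 8·557 + 257, so a_3 = 8
557 = 2·257 + 43, so a_4 = 2
257 = 5·43 + 42, so a_5 = 5
43 = 1·42 + 1, so a_6 = 1
42 = 42·1 + 0, so a_7 = 42

[12; 5, 1, 8, 2, 5, 1, 42]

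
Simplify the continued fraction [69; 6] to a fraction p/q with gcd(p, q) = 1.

415/6

Build up convergents one term at a time:
a_0 = 69: 69/1
a_1 = 6: 415/6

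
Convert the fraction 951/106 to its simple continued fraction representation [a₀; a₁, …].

Apply division with remainder until the remainder is 0:
951 = 8·106 + 103, so a_0 = 8
106 = 1·103 + 3, so a_1 = 1
103 = 34·3 + 1, so a_2 = 34
3 = 3·1 + 0, so a_3 = 3

[8; 1, 34, 3]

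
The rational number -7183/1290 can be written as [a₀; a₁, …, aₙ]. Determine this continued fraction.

⌊-7183/1290⌋ = -6, remainder 557
⌊1290/557⌋ = 2, remainder 176
⌊557/176⌋ = 3, remainder 29
⌊176/29⌋ = 6, remainder 2
⌊29/2⌋ = 14, remainder 1
⌊2/1⌋ = 2, remainder 0

[-6; 2, 3, 6, 14, 2]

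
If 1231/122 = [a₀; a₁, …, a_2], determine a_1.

11

Run the Euclidean algorithm, recording each quotient:
1231 ÷ 122 → quotient 10, remainder 11
122 ÷ 11 → quotient 11, remainder 1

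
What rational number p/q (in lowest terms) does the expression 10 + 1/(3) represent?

31/3

Start with 3.
10 + 1/(3/1) = 10 + 1/3 = 31/3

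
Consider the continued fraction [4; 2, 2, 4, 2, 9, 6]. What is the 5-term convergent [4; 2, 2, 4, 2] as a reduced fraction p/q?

216/49

Build up convergents one term at a time:
a_0 = 4: 4/1
a_1 = 2: 9/2
a_2 = 2: 22/5
a_3 = 4: 97/22
a_4 = 2: 216/49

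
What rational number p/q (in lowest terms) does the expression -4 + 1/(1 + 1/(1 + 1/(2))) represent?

-17/5

Starting at the tail and folding back:
Start with 2.
1 + 1/(2/1) = 1 + 1/2 = 3/2
1 + 1/(3/2) = 1 + 2/3 = 5/3
-4 + 1/(5/3) = -4 + 3/5 = -17/5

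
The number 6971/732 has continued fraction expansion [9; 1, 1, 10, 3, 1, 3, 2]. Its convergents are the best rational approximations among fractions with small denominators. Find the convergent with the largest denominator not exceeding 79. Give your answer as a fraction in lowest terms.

a_0 = 9: 9/1  (≤ bound)
a_1 = 1: 10/1  (≤ bound)
a_2 = 1: 19/2  (≤ bound)
a_3 = 10: 200/21  (≤ bound)
a_4 = 3: 619/65  (≤ bound)
a_5 = 1: 819/86  (> 79, stop)

619/65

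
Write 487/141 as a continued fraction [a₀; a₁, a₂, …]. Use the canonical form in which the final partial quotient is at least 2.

Repeatedly divide and take the remainder:
487 = 3·141 + 64, so a_0 = 3
141 = 2·64 + 13, so a_1 = 2
64 = 4·13 + 12, so a_2 = 4
13 = 1·12 + 1, so a_3 = 1
12 = 12·1 + 0, so a_4 = 12

[3; 2, 4, 1, 12]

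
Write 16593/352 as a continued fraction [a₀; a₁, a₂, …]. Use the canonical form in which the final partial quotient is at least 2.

[47; 7, 5, 2, 4]

Apply division with remainder until the remainder is 0:
⌊16593/352⌋ = 47, remainder 49
⌊352/49⌋ = 7, remainder 9
⌊49/9⌋ = 5, remainder 4
⌊9/4⌋ = 2, remainder 1
⌊4/1⌋ = 4, remainder 0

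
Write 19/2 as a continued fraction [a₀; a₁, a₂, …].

Repeatedly divide and take the remainder:
⌊19/2⌋ = 9, remainder 1
⌊2/1⌋ = 2, remainder 0

[9; 2]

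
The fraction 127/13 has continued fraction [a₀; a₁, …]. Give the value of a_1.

⌊127/13⌋ = 9, remainder 10
⌊13/10⌋ = 1, remainder 3

1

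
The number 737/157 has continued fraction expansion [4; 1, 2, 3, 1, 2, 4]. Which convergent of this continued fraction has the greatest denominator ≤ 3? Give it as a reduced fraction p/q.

14/3

List convergents until the denominator exceeds the bound:
a_0 = 4: 4/1  (≤ bound)
a_1 = 1: 5/1  (≤ bound)
a_2 = 2: 14/3  (≤ bound)
a_3 = 3: 47/10  (> 3, stop)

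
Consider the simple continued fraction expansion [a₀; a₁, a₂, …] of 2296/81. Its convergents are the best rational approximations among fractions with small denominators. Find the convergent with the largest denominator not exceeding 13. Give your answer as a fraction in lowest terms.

85/3

List convergents until the denominator exceeds the bound:
a_0 = 28: 28/1  (≤ bound)
a_1 = 2: 57/2  (≤ bound)
a_2 = 1: 85/3  (≤ bound)
a_3 = 8: 737/26  (> 13, stop)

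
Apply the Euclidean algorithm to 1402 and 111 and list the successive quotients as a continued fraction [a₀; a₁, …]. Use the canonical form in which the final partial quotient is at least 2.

[12; 1, 1, 1, 2, 2, 2, 2]

⌊1402/111⌋ = 12, remainder 70
⌊111/70⌋ = 1, remainder 41
⌊70/41⌋ = 1, remainder 29
⌊41/29⌋ = 1, remainder 12
⌊29/12⌋ = 2, remainder 5
⌊12/5⌋ = 2, remainder 2
⌊5/2⌋ = 2, remainder 1
⌊2/1⌋ = 2, remainder 0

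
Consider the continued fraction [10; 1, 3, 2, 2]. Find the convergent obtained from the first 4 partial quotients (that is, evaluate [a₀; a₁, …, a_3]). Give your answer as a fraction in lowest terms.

a_0 = 10: 10/1
a_1 = 1: 11/1
a_2 = 3: 43/4
a_3 = 2: 97/9

97/9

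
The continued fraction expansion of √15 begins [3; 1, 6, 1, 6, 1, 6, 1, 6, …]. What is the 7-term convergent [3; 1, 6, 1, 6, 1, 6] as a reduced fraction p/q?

1677/433

a_0 = 3: 3/1
a_1 = 1: 4/1
a_2 = 6: 27/7
a_3 = 1: 31/8
a_4 = 6: 213/55
a_5 = 1: 244/63
a_6 = 6: 1677/433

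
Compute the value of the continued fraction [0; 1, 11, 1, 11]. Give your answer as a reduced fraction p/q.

a_0 = 0: 0/1
a_1 = 1: 1/1
a_2 = 11: 11/12
a_3 = 1: 12/13
a_4 = 11: 143/155

143/155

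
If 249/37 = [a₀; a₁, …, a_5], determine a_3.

Repeatedly divide and take the remainder:
249 ÷ 37 → quotient 6, remainder 27
37 ÷ 27 → quotient 1, remainder 10
27 ÷ 10 → quotient 2, remainder 7
10 ÷ 7 → quotient 1, remainder 3

1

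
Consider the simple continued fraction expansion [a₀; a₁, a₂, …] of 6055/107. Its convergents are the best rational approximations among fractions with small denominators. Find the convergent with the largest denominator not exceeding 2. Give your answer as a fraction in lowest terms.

113/2

a_0 = 56: 56/1  (≤ bound)
a_1 = 1: 57/1  (≤ bound)
a_2 = 1: 113/2  (≤ bound)
a_3 = 2: 283/5  (> 2, stop)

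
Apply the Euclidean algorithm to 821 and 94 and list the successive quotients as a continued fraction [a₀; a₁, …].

821 ÷ 94 → quotient 8, remainder 69
94 ÷ 69 → quotient 1, remainder 25
69 ÷ 25 → quotient 2, remainder 19
25 ÷ 19 → quotient 1, remainder 6
19 ÷ 6 → quotient 3, remainder 1
6 ÷ 1 → quotient 6, remainder 0

[8; 1, 2, 1, 3, 6]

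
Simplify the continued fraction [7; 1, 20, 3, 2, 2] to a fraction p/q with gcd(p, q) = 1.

2879/362

a_0 = 7: 7/1
a_1 = 1: 8/1
a_2 = 20: 167/21
a_3 = 3: 509/64
a_4 = 2: 1185/149
a_5 = 2: 2879/362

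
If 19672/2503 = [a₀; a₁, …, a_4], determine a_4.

19672 ÷ 2503 → quotient 7, remainder 2151
2503 ÷ 2151 → quotient 1, remainder 352
2151 ÷ 352 → quotient 6, remainder 39
352 ÷ 39 → quotient 9, remainder 1
39 ÷ 1 → quotient 39, remainder 0

39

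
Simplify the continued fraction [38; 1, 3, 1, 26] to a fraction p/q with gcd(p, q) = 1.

5199/134

Compute successive convergents:
a_0 = 38: 38/1
a_1 = 1: 39/1
a_2 = 3: 155/4
a_3 = 1: 194/5
a_4 = 26: 5199/134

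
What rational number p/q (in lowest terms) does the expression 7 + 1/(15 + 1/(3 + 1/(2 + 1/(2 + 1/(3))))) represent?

Start with 3.
2 + 1/(3/1) = 2 + 1/3 = 7/3
2 + 1/(7/3) = 2 + 3/7 = 17/7
3 + 1/(17/7) = 3 + 7/17 = 58/17
15 + 1/(58/17) = 15 + 17/58 = 887/58
7 + 1/(887/58) = 7 + 58/887 = 6267/887

6267/887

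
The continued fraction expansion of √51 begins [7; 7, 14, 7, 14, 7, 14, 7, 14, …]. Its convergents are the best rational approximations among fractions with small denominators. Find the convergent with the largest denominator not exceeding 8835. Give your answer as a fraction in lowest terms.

4999/700

List convergents until the denominator exceeds the bound:
a_0 = 7: 7/1  (≤ bound)
a_1 = 7: 50/7  (≤ bound)
a_2 = 14: 707/99  (≤ bound)
a_3 = 7: 4999/700  (≤ bound)
a_4 = 14: 70693/9899  (> 8835, stop)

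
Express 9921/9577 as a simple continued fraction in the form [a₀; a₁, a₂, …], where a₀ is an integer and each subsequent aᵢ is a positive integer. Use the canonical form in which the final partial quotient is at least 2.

[1; 27, 1, 5, 3, 1, 13]

9921 = 1·9577 + 344, so a_0 = 1
9577 = 27·344 + 289, so a_1 = 27
344 = 1·289 + 55, so a_2 = 1
289 = 5·55 + 14, so a_3 = 5
55 = 3·14 + 13, so a_4 = 3
14 = 1·13 + 1, so a_5 = 1
13 = 13·1 + 0, so a_6 = 13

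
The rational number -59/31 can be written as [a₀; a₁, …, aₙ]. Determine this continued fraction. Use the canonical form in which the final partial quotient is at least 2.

⌊-59/31⌋ = -2, remainder 3
⌊31/3⌋ = 10, remainder 1
⌊3/1⌋ = 3, remainder 0

[-2; 10, 3]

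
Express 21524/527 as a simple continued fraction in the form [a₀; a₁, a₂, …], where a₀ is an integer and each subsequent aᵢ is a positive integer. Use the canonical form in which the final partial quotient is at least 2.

[40; 1, 5, 2, 1, 6, 4]

⌊21524/527⌋ = 40, remainder 444
⌊527/444⌋ = 1, remainder 83
⌊444/83⌋ = 5, remainder 29
⌊83/29⌋ = 2, remainder 25
⌊29/25⌋ = 1, remainder 4
⌊25/4⌋ = 6, remainder 1
⌊4/1⌋ = 4, remainder 0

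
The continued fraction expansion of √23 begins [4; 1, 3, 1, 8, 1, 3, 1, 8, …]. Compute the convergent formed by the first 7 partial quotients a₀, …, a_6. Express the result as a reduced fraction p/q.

916/191

a_0 = 4: 4/1
a_1 = 1: 5/1
a_2 = 3: 19/4
a_3 = 1: 24/5
a_4 = 8: 211/44
a_5 = 1: 235/49
a_6 = 3: 916/191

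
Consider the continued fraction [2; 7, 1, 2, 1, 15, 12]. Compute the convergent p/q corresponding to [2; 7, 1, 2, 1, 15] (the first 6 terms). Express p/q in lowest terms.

1039/488

a_0 = 2: 2/1
a_1 = 7: 15/7
a_2 = 1: 17/8
a_3 = 2: 49/23
a_4 = 1: 66/31
a_5 = 15: 1039/488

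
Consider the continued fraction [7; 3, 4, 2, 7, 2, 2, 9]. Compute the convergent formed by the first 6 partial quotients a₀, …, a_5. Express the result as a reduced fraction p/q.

3370/461

a_0 = 7: 7/1
a_1 = 3: 22/3
a_2 = 4: 95/13
a_3 = 2: 212/29
a_4 = 7: 1579/216
a_5 = 2: 3370/461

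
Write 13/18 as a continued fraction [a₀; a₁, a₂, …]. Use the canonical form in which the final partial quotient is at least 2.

Apply division with remainder until the remainder is 0:
13 ÷ 18 → quotient 0, remainder 13
18 ÷ 13 → quotient 1, remainder 5
13 ÷ 5 → quotient 2, remainder 3
5 ÷ 3 → quotient 1, remainder 2
3 ÷ 2 → quotient 1, remainder 1
2 ÷ 1 → quotient 2, remainder 0

[0; 1, 2, 1, 1, 2]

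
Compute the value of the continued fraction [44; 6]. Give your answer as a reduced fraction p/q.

265/6

Use the convergent recurrence hₖ = aₖ·hₖ₋₁ + hₖ₋₂ (and likewise for the denominators kₖ):
a_0 = 44: 44/1
a_1 = 6: 265/6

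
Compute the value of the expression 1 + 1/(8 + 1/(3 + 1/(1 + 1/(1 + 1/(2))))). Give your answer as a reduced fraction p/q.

167/149

a_0 = 1: 1/1
a_1 = 8: 9/8
a_2 = 3: 28/25
a_3 = 1: 37/33
a_4 = 1: 65/58
a_5 = 2: 167/149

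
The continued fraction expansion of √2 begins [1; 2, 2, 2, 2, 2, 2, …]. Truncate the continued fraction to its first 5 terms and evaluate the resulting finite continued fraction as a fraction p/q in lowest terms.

41/29

a_0 = 1: 1/1
a_1 = 2: 3/2
a_2 = 2: 7/5
a_3 = 2: 17/12
a_4 = 2: 41/29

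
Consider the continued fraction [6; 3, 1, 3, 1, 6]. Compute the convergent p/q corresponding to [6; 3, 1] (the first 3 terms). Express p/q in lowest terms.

a_0 = 6: 6/1
a_1 = 3: 19/3
a_2 = 1: 25/4

25/4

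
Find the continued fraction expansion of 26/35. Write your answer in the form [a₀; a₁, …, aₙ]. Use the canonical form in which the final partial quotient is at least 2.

[0; 1, 2, 1, 8]

26 = 0·35 + 26, so a_0 = 0
35 = 1·26 + 9, so a_1 = 1
26 = 2·9 + 8, so a_2 = 2
9 = 1·8 + 1, so a_3 = 1
8 = 8·1 + 0, so a_4 = 8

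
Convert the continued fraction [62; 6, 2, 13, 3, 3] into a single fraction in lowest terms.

111194/1789

Collapse the nested fraction from the inside out:
Start with 3.
3 + 1/(3/1) = 3 + 1/3 = 10/3
13 + 1/(10/3) = 13 + 3/10 = 133/10
2 + 1/(133/10) = 2 + 10/133 = 276/133
6 + 1/(276/133) = 6 + 133/276 = 1789/276
62 + 1/(1789/276) = 62 + 276/1789 = 111194/1789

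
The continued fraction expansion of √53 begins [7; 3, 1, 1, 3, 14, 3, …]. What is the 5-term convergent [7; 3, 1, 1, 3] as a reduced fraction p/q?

182/25

Start with 3.
1 + 1/(3/1) = 1 + 1/3 = 4/3
1 + 1/(4/3) = 1 + 3/4 = 7/4
3 + 1/(7/4) = 3 + 4/7 = 25/7
7 + 1/(25/7) = 7 + 7/25 = 182/25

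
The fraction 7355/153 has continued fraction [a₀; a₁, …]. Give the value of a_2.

1

⌊7355/153⌋ = 48, remainder 11
⌊153/11⌋ = 13, remainder 10
⌊11/10⌋ = 1, remainder 1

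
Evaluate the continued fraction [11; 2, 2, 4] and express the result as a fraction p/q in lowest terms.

Compute successive convergents:
a_0 = 11: 11/1
a_1 = 2: 23/2
a_2 = 2: 57/5
a_3 = 4: 251/22

251/22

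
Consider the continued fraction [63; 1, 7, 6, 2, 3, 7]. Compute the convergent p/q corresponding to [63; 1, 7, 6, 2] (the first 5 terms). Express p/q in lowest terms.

6771/106

a_0 = 63: 63/1
a_1 = 1: 64/1
a_2 = 7: 511/8
a_3 = 6: 3130/49
a_4 = 2: 6771/106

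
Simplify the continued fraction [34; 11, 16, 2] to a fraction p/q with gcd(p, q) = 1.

a_0 = 34: 34/1
a_1 = 11: 375/11
a_2 = 16: 6034/177
a_3 = 2: 12443/365

12443/365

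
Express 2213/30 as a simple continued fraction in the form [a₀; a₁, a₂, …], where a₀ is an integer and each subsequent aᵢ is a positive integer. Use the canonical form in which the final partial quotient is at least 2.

[73; 1, 3, 3, 2]

Apply division with remainder until the remainder is 0:
2213 ÷ 30 → quotient 73, remainder 23
30 ÷ 23 → quotient 1, remainder 7
23 ÷ 7 → quotient 3, remainder 2
7 ÷ 2 → quotient 3, remainder 1
2 ÷ 1 → quotient 2, remainder 0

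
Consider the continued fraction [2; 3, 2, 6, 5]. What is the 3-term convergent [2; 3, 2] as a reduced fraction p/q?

Start with 2.
3 + 1/(2/1) = 3 + 1/2 = 7/2
2 + 1/(7/2) = 2 + 2/7 = 16/7

16/7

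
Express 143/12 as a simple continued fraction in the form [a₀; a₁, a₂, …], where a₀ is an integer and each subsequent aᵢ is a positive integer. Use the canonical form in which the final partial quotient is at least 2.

[11; 1, 11]

⌊143/12⌋ = 11, remainder 11
⌊12/11⌋ = 1, remainder 1
⌊11/1⌋ = 11, remainder 0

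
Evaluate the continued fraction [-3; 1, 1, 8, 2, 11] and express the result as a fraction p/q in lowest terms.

a_0 = -3: -3/1
a_1 = 1: -2/1
a_2 = 1: -5/2
a_3 = 8: -42/17
a_4 = 2: -89/36
a_5 = 11: -1021/413

-1021/413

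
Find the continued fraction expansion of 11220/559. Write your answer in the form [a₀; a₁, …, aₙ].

[20; 13, 1, 39]

11220 ÷ 559 → quotient 20, remainder 40
559 ÷ 40 → quotient 13, remainder 39
40 ÷ 39 → quotient 1, remainder 1
39 ÷ 1 → quotient 39, remainder 0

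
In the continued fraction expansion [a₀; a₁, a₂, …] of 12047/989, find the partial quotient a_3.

1

Run the Euclidean algorithm, recording each quotient:
⌊12047/989⌋ = 12, remainder 179
⌊989/179⌋ = 5, remainder 94
⌊179/94⌋ = 1, remainder 85
⌊94/85⌋ = 1, remainder 9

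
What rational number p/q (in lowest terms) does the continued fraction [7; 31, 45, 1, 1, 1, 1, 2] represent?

129365/18396

Build up convergents one term at a time:
a_0 = 7: 7/1
a_1 = 31: 218/31
a_2 = 45: 9817/1396
a_3 = 1: 10035/1427
a_4 = 1: 19852/2823
a_5 = 1: 29887/4250
a_6 = 1: 49739/7073
a_7 = 2: 129365/18396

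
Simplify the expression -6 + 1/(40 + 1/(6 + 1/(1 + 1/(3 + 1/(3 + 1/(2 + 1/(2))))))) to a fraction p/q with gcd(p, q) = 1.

a_0 = -6: -6/1
a_1 = 40: -239/40
a_2 = 6: -1440/241
a_3 = 1: -1679/281
a_4 = 3: -6477/1084
a_5 = 3: -21110/3533
a_6 = 2: -48697/8150
a_7 = 2: -118504/19833

-118504/19833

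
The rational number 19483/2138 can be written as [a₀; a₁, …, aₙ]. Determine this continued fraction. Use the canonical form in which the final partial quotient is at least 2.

Apply division with remainder until the remainder is 0:
19483 = 9·2138 + 241, so a_0 = 9
2138 = 8·241 + 210, so a_1 = 8
241 = 1·210 + 31, so a_2 = 1
210 = 6·31 + 24, so a_3 = 6
31 = 1·24 + 7, so a_4 = 1
24 = 3·7 + 3, so a_5 = 3
7 = 2·3 + 1, so a_6 = 2
3 = 3·1 + 0, so a_7 = 3

[9; 8, 1, 6, 1, 3, 2, 3]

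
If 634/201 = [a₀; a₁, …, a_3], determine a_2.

2

Apply division with remainder until the remainder is 0:
634 ÷ 201 → quotient 3, remainder 31
201 ÷ 31 → quotient 6, remainder 15
31 ÷ 15 → quotient 2, remainder 1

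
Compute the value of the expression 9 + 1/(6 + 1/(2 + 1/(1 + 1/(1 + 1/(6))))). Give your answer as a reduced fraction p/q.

1932/211

Start with 6.
1 + 1/(6/1) = 1 + 1/6 = 7/6
1 + 1/(7/6) = 1 + 6/7 = 13/7
2 + 1/(13/7) = 2 + 7/13 = 33/13
6 + 1/(33/13) = 6 + 13/33 = 211/33
9 + 1/(211/33) = 9 + 33/211 = 1932/211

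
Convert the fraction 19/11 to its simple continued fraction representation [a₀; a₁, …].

Apply division with remainder until the remainder is 0:
19 ÷ 11 → quotient 1, remainder 8
11 ÷ 8 → quotient 1, remainder 3
8 ÷ 3 → quotient 2, remainder 2
3 ÷ 2 → quotient 1, remainder 1
2 ÷ 1 → quotient 2, remainder 0

[1; 1, 2, 1, 2]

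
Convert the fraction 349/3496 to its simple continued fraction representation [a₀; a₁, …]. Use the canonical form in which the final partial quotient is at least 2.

[0; 10, 58, 6]

Repeatedly divide and take the remainder:
⌊349/3496⌋ = 0, remainder 349
⌊3496/349⌋ = 10, remainder 6
⌊349/6⌋ = 58, remainder 1
⌊6/1⌋ = 6, remainder 0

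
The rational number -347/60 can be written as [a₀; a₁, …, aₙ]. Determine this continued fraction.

[-6; 4, 1, 1, 1, 1, 2]

⌊-347/60⌋ = -6, remainder 13
⌊60/13⌋ = 4, remainder 8
⌊13/8⌋ = 1, remainder 5
⌊8/5⌋ = 1, remainder 3
⌊5/3⌋ = 1, remainder 2
⌊3/2⌋ = 1, remainder 1
⌊2/1⌋ = 2, remainder 0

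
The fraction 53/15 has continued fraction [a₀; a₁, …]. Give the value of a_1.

Repeatedly divide and take the remainder:
53 ÷ 15 → quotient 3, remainder 8
15 ÷ 8 → quotient 1, remainder 7

1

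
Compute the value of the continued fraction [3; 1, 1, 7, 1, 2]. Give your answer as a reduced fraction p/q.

Start with 2.
1 + 1/(2/1) = 1 + 1/2 = 3/2
7 + 1/(3/2) = 7 + 2/3 = 23/3
1 + 1/(23/3) = 1 + 3/23 = 26/23
1 + 1/(26/23) = 1 + 23/26 = 49/26
3 + 1/(49/26) = 3 + 26/49 = 173/49

173/49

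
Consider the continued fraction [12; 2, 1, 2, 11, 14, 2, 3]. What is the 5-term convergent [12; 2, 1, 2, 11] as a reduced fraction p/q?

1126/91

Start with 11.
2 + 1/(11/1) = 2 + 1/11 = 23/11
1 + 1/(23/11) = 1 + 11/23 = 34/23
2 + 1/(34/23) = 2 + 23/34 = 91/34
12 + 1/(91/34) = 12 + 34/91 = 1126/91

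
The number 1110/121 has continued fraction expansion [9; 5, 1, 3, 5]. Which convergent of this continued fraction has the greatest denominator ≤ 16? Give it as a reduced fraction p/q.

a_0 = 9: 9/1  (≤ bound)
a_1 = 5: 46/5  (≤ bound)
a_2 = 1: 55/6  (≤ bound)
a_3 = 3: 211/23  (> 16, stop)

55/6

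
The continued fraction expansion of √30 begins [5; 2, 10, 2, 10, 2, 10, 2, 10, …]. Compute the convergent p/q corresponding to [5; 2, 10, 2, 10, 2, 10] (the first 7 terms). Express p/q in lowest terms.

a_0 = 5: 5/1
a_1 = 2: 11/2
a_2 = 10: 115/21
a_3 = 2: 241/44
a_4 = 10: 2525/461
a_5 = 2: 5291/966
a_6 = 10: 55435/10121

55435/10121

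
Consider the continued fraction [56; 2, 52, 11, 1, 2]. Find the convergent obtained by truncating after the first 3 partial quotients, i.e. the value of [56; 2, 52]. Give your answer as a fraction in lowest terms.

5932/105

a_0 = 56: 56/1
a_1 = 2: 113/2
a_2 = 52: 5932/105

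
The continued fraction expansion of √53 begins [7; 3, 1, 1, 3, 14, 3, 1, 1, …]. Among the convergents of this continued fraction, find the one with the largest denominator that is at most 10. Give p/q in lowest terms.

51/7

a_0 = 7: 7/1  (≤ bound)
a_1 = 3: 22/3  (≤ bound)
a_2 = 1: 29/4  (≤ bound)
a_3 = 1: 51/7  (≤ bound)
a_4 = 3: 182/25  (> 10, stop)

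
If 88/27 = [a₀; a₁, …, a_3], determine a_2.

1

Apply division with remainder until the remainder is 0:
88 ÷ 27 → quotient 3, remainder 7
27 ÷ 7 → quotient 3, remainder 6
7 ÷ 6 → quotient 1, remainder 1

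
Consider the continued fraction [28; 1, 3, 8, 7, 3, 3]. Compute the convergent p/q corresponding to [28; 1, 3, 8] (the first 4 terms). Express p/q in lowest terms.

a_0 = 28: 28/1
a_1 = 1: 29/1
a_2 = 3: 115/4
a_3 = 8: 949/33

949/33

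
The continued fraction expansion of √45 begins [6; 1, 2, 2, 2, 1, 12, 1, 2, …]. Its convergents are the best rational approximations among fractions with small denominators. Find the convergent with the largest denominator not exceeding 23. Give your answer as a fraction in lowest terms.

List convergents until the denominator exceeds the bound:
a_0 = 6: 6/1  (≤ bound)
a_1 = 1: 7/1  (≤ bound)
a_2 = 2: 20/3  (≤ bound)
a_3 = 2: 47/7  (≤ bound)
a_4 = 2: 114/17  (≤ bound)
a_5 = 1: 161/24  (> 23, stop)

114/17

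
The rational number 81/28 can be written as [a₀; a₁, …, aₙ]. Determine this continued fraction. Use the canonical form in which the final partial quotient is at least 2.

81 ÷ 28 → quotient 2, remainder 25
28 ÷ 25 → quotient 1, remainder 3
25 ÷ 3 → quotient 8, remainder 1
3 ÷ 1 → quotient 3, remainder 0

[2; 1, 8, 3]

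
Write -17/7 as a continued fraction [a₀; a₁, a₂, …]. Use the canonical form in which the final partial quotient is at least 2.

[-3; 1, 1, 3]

-17 ÷ 7 → quotient -3, remainder 4
7 ÷ 4 → quotient 1, remainder 3
4 ÷ 3 → quotient 1, remainder 1
3 ÷ 1 → quotient 3, remainder 0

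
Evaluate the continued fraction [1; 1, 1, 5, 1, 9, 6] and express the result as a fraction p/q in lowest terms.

Compute successive convergents:
a_0 = 1: 1/1
a_1 = 1: 2/1
a_2 = 1: 3/2
a_3 = 5: 17/11
a_4 = 1: 20/13
a_5 = 9: 197/128
a_6 = 6: 1202/781

1202/781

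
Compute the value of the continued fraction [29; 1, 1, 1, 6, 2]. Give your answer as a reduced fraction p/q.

1275/43

a_0 = 29: 29/1
a_1 = 1: 30/1
a_2 = 1: 59/2
a_3 = 1: 89/3
a_4 = 6: 593/20
a_5 = 2: 1275/43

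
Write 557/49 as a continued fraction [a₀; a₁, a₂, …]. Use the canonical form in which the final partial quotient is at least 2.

Repeatedly divide and take the remainder:
557 ÷ 49 → quotient 11, remainder 18
49 ÷ 18 → quotient 2, remainder 13
18 ÷ 13 → quotient 1, remainder 5
13 ÷ 5 → quotient 2, remainder 3
5 ÷ 3 → quotient 1, remainder 2
3 ÷ 2 → quotient 1, remainder 1
2 ÷ 1 → quotient 2, remainder 0

[11; 2, 1, 2, 1, 1, 2]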